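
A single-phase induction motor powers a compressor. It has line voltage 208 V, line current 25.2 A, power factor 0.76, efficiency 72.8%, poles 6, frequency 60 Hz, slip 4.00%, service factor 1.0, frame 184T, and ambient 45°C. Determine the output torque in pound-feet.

P_in = V·I·cosφ = 208 × 25.2 × 0.76 = 3984 W
P_out = η·P_in = 0.728 × 3984 = 2900 W
n_s = 120×60/6 = 1200 rpm; n = 1200×(1−0.04) = 1152 rpm
ω = 2π×1152/60 = 120.6 rad/s
τ = P_out/ω = 2900/120.6 = 24.05 N·m
In lb·ft: 24.05/1.356 = 17.7 lb·ft

17.7 lb·ft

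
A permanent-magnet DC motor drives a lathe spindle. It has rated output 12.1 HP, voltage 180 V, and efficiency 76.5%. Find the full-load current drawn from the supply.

P_out = 12.1 × 746 = 9027 W
P_in = P_out / η = 9027 / 0.765 = 11800 W
I = P_in / V = 11800 / 180 = 65.6 A

65.6 A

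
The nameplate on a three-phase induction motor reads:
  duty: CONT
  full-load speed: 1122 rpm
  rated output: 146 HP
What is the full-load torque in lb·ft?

684 lb·ft

P_out = 146 × 746 = 108916 W
ω = 2π × 1122/60 = 117.5 rad/s
τ = P_out/ω = 108916/117.5 = 926.9 N·m
In lb·ft: 926.9/1.356 = 684 lb·ft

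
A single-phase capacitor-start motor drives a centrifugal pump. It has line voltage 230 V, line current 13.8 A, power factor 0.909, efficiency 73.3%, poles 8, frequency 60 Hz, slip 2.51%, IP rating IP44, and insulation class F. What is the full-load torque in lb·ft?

17 lb·ft

P_in = V·I·cosφ = 230 × 13.8 × 0.909 = 2885 W
P_out = η·P_in = 0.733 × 2885 = 2115 W
n_s = 120×60/8 = 900 rpm; n = 900×(1−0.0251) = 877 rpm
ω = 2π×877/60 = 91.84 rad/s
τ = P_out/ω = 2115/91.84 = 23.03 N·m
In lb·ft: 23.03/1.356 = 17 lb·ft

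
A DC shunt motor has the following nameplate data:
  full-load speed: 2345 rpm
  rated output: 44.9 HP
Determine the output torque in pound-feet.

101 lb·ft

P_out = 44.9 × 746 = 33495 W
ω = 2π × 2345/60 = 245.6 rad/s
τ = P_out/ω = 33495/245.6 = 136.4 N·m
In lb·ft: 136.4/1.356 = 101 lb·ft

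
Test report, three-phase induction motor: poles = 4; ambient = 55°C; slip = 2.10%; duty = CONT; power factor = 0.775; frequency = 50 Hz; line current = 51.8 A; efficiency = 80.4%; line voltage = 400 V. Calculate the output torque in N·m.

145 N·m

P_in = √3·V·I·cosφ = 1.732 × 400 × 51.8 × 0.775 = 27812 W
P_out = η·P_in = 0.804 × 27812 = 22361 W
n_s = 120×50/4 = 1500 rpm; n = 1500×(1−0.021) = 1469 rpm
ω = 2π×1469/60 = 153.8 rad/s
τ = P_out/ω = 22361/153.8 = 145 N·m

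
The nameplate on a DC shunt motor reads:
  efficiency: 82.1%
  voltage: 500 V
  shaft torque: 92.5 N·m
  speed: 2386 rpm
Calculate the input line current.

56.3 A

ω = 2π×2386/60 = 249.9 rad/s; P_out = τω = 92.5 × 249.9 = 23116 W
P_in = P_out / η = 23116 / 0.821 = 28156 W
I = P_in / V = 28156 / 500 = 56.3 A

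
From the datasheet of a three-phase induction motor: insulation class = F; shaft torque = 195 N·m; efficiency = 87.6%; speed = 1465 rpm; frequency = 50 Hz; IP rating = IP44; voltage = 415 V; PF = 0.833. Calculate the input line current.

57 A

ω = 2π×1465/60 = 153.4 rad/s; P_out = τω = 195 × 153.4 = 29913 W
P_in = P_out / η = 29913 / 0.876 = 34147 W
I_L = P_in / (√3·V_L·cosφ) = 34147 / (1.732 × 415 × 0.833) = 57 A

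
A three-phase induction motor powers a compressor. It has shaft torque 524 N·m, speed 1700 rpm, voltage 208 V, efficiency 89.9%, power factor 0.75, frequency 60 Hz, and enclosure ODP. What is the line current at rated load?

ω = 2π×1700/60 = 178 rad/s; P_out = τω = 524 × 178 = 93272 W
P_in = P_out / η = 93272 / 0.899 = 103751 W
I_L = P_in / (√3·V_L·cosφ) = 103751 / (1.732 × 208 × 0.75) = 384 A

384 A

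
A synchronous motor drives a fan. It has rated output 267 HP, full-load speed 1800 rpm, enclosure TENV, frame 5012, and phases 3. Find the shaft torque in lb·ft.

779 lb·ft

P_out = 267 × 746 = 199182 W
ω = 2π × 1800/60 = 188.5 rad/s
τ = P_out/ω = 199182/188.5 = 1057 N·m
In lb·ft: 1057/1.356 = 779 lb·ft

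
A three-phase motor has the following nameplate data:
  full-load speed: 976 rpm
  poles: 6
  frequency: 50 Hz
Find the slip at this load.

n_s = 120f/p = 120×50/6 = 1000 rpm
s = (n_s − n)/n_s = (1000 − 976)/1000 = 0.0240

2.40 %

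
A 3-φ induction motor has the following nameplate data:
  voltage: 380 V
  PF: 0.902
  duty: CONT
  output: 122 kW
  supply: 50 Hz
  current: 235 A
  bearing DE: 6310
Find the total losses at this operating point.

P_in = √3·V·I·cosφ = 1.732×380×235×0.902 = 139510 W
P_out = 122000 W
Losses = P_in − P_out = 139510 − 122000 = 17510 W

17500 W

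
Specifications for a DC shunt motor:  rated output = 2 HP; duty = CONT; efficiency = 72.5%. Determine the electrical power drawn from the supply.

2.06 kW

P_out = 2 × 746 = 1492 W
P_in = P_out/η = 1492/0.725 = 2058 W = 2.06 kW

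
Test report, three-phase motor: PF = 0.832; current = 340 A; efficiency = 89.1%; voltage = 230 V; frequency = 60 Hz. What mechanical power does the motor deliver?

100 kW

P_in = √3·V·I·cosφ = 1.732 × 230 × 340 × 0.832 = 112688 W
P_out = η·P_in = 0.891 × 112688 = 100405 W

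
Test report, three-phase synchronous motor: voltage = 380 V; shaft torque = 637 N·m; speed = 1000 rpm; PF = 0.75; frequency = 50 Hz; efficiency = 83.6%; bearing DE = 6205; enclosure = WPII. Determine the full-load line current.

162 A

ω = 2π×1000/60 = 104.7 rad/s; P_out = τω = 637 × 104.7 = 66694 W
P_in = P_out / η = 66694 / 0.836 = 79778 W
I_L = P_in / (√3·V_L·cosφ) = 79778 / (1.732 × 380 × 0.75) = 162 A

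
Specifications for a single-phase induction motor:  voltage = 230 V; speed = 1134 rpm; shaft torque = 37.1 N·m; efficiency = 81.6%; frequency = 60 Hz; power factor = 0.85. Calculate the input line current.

ω = 2π×1134/60 = 118.8 rad/s; P_out = τω = 37.1 × 118.8 = 4407 W
P_in = P_out / η = 4407 / 0.816 = 5401 W
I = P_in / (V·cosφ) = 5401 / (230 × 0.85) = 27.6 A

27.6 A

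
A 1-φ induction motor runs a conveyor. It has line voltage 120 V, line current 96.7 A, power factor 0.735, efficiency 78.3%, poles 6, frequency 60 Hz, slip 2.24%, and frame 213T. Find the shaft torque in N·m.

54.4 N·m

P_in = V·I·cosφ = 120 × 96.7 × 0.735 = 8529 W
P_out = η·P_in = 0.783 × 8529 = 6678 W
n_s = 120×60/6 = 1200 rpm; n = 1200×(1−0.0224) = 1173 rpm
ω = 2π×1173/60 = 122.8 rad/s
τ = P_out/ω = 6678/122.8 = 54.4 N·m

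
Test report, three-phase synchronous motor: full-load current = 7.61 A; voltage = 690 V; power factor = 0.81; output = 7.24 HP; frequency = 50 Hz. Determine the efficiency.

73.3 %

P_out = 7.24 × 746 = 5401 W
P_in = √3·V_L·I_L·cosφ = 1.732 × 690 × 7.61 × 0.81 = 7367 W
η = P_out / P_in = 5401 / 7367 = 0.733 = 73.3%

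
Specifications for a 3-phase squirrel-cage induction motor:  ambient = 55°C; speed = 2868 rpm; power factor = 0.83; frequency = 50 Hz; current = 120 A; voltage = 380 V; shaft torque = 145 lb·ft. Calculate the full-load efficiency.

τ = 145 lb·ft × 1.356 = 196.6 N·m
ω = 2π × 2868/60 = 300.3 rad/s; P_out = τω = 196.6 × 300.3 = 59039 W
P_in = √3·V_L·I_L·cosφ = 1.732 × 380 × 120 × 0.83 = 65553 W
η = P_out / P_in = 59039 / 65553 = 0.901 = 90.1%

90.1 %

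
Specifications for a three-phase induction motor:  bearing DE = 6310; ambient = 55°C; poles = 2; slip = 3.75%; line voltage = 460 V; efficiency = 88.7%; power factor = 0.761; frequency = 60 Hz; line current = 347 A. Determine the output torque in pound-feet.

P_in = √3·V·I·cosφ = 1.732 × 460 × 347 × 0.761 = 210387 W
P_out = η·P_in = 0.887 × 210387 = 186613 W
n_s = 120×60/2 = 3600 rpm; n = 3600×(1−0.0375) = 3465 rpm
ω = 2π×3465/60 = 362.9 rad/s
τ = P_out/ω = 186613/362.9 = 514.2 N·m
In lb·ft: 514.2/1.356 = 379 lb·ft

379 lb·ft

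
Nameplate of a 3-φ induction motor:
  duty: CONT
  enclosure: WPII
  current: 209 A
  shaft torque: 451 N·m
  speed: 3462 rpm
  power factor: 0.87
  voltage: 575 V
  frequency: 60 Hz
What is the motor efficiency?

90.3 %

ω = 2π × 3462/60 = 362.5 rad/s; P_out = τω = 451 × 362.5 = 163488 W
P_in = √3·V_L·I_L·cosφ = 1.732 × 575 × 209 × 0.87 = 181084 W
η = P_out / P_in = 163488 / 181084 = 0.903 = 90.3%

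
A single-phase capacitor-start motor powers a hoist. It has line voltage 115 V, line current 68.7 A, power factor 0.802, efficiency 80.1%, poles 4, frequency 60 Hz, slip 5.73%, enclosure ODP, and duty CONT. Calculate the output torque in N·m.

28.6 N·m

P_in = V·I·cosφ = 115 × 68.7 × 0.802 = 6336 W
P_out = η·P_in = 0.801 × 6336 = 5075 W
n_s = 120×60/4 = 1800 rpm; n = 1800×(1−0.0573) = 1697 rpm
ω = 2π×1697/60 = 177.7 rad/s
τ = P_out/ω = 5075/177.7 = 28.6 N·m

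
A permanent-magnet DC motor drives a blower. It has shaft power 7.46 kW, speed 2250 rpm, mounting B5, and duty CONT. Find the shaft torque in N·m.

31.7 N·m

ω = 2π × 2250/60 = 235.6 rad/s
τ = P/ω = 7460/235.6 = 31.7 N·m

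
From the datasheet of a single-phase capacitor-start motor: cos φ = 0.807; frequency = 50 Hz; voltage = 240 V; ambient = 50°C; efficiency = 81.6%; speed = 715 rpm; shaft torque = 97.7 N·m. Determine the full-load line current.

46.3 A

ω = 2π×715/60 = 74.87 rad/s; P_out = τω = 97.7 × 74.87 = 7315 W
P_in = P_out / η = 7315 / 0.816 = 8964 W
I = P_in / (V·cosφ) = 8964 / (240 × 0.807) = 46.3 A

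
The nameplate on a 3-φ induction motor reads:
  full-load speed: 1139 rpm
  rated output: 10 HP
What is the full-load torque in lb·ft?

46.1 lb·ft

P_out = 10 × 746 = 7460 W
ω = 2π × 1139/60 = 119.3 rad/s
τ = P_out/ω = 7460/119.3 = 62.53 N·m
In lb·ft: 62.53/1.356 = 46.1 lb·ft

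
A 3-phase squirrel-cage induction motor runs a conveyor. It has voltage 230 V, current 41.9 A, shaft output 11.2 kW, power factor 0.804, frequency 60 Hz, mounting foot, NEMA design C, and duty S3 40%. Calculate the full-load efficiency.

P_out = 11.2 kW = 11200 W
P_in = √3·V_L·I_L·cosφ = 1.732 × 230 × 41.9 × 0.804 = 13420 W
η = P_out / P_in = 11200 / 13420 = 0.835 = 83.5%

83.5 %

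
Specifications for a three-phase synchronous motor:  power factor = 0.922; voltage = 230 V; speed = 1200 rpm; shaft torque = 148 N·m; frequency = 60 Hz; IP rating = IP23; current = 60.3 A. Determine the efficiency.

ω = 2π × 1200/60 = 125.7 rad/s; P_out = τω = 148 × 125.7 = 18604 W
P_in = √3·V_L·I_L·cosφ = 1.732 × 230 × 60.3 × 0.922 = 22147 W
η = P_out / P_in = 18604 / 22147 = 0.840 = 84.0%

84.0 %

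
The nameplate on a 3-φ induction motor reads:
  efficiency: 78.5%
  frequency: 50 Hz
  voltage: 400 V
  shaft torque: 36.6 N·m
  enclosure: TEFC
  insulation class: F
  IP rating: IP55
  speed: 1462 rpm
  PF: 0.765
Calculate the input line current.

13.5 A

ω = 2π×1462/60 = 153.1 rad/s; P_out = τω = 36.6 × 153.1 = 5603 W
P_in = P_out / η = 5603 / 0.785 = 7138 W
I_L = P_in / (√3·V_L·cosφ) = 7138 / (1.732 × 400 × 0.765) = 13.5 A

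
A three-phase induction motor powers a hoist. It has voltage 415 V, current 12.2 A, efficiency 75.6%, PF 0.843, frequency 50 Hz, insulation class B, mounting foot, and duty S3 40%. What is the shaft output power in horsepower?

7.49 HP

P_in = √3·V·I·cosφ = 1.732 × 415 × 12.2 × 0.843 = 7392 W
P_out = η·P_in = 0.756 × 7392 = 5588 W
= 5588/746 = 7.49 HP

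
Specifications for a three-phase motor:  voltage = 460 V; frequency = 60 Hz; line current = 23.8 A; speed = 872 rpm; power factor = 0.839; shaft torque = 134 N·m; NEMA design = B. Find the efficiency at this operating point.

ω = 2π × 872/60 = 91.32 rad/s; P_out = τω = 134 × 91.32 = 12237 W
P_in = √3·V_L·I_L·cosφ = 1.732 × 460 × 23.8 × 0.839 = 15909 W
η = P_out / P_in = 12237 / 15909 = 0.769 = 76.9%

76.9 %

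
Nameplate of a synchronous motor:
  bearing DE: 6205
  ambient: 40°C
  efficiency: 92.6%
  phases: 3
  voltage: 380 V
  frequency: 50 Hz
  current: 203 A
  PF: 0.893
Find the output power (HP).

P_in = √3·V·I·cosφ = 1.732 × 380 × 203 × 0.893 = 119311 W
P_out = η·P_in = 0.926 × 119311 = 110482 W
= 110482/746 = 148 HP

148 HP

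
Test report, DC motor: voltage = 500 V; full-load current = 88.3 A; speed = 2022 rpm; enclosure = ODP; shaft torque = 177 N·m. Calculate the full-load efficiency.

ω = 2π × 2022/60 = 211.7 rad/s; P_out = τω = 177 × 211.7 = 37471 W
P_in = V·I = 500 × 88.3 = 44150 W
η = P_out / P_in = 37471 / 44150 = 0.849 = 84.9%

84.9 %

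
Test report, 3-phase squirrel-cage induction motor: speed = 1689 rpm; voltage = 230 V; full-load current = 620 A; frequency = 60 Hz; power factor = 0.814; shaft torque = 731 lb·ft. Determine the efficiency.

87.2 %

τ = 731 lb·ft × 1.356 = 991.2 N·m
ω = 2π × 1689/60 = 176.9 rad/s; P_out = τω = 991.2 × 176.9 = 175343 W
P_in = √3·V_L·I_L·cosφ = 1.732 × 230 × 620 × 0.814 = 201044 W
η = P_out / P_in = 175343 / 201044 = 0.872 = 87.2%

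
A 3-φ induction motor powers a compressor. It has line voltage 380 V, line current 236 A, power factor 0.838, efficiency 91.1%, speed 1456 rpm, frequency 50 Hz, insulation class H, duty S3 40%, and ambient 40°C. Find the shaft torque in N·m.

P_in = √3·V·I·cosφ = 1.732 × 380 × 236 × 0.838 = 130163 W
P_out = η·P_in = 0.911 × 130163 = 118578 W
n = 1456 rpm
ω = 2π×1456/60 = 152.5 rad/s
τ = P_out/ω = 118578/152.5 = 778 N·m

778 N·m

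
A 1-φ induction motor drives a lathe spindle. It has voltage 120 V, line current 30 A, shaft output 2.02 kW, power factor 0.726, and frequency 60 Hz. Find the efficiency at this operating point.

P_out = 2.02 kW = 2020 W
P_in = V·I·cosφ = 120 × 30 × 0.726 = 2614 W
η = P_out / P_in = 2020 / 2614 = 0.773 = 77.3%

77.3 %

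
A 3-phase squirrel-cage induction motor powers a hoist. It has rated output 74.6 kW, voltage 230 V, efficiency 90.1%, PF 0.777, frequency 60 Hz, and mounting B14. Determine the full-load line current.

P_out = 74.6 kW = 74600 W
P_in = P_out / η = 74600 / 0.901 = 82797 W
I_L = P_in / (√3·V_L·cosφ) = 82797 / (1.732 × 230 × 0.777) = 267 A

267 A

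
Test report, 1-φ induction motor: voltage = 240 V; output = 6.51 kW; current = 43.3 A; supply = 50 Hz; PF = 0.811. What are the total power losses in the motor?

P_in = V·I·cosφ = 240×43.3×0.811 = 8428 W
P_out = 6510 W
Losses = P_in − P_out = 8428 − 6510 = 1918 W

1.92 kW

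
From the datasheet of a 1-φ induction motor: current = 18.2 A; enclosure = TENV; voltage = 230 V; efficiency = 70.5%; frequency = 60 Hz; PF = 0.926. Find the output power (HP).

P_in = V·I·cosφ = 230 × 18.2 × 0.926 = 3876 W
P_out = η·P_in = 0.705 × 3876 = 2733 W
= 2733/746 = 3.66 HP

3.66 HP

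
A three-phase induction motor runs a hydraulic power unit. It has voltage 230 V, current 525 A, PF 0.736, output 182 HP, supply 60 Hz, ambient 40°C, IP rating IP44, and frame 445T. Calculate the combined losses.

18200 W

P_in = √3·V·I·cosφ = 1.732×230×525×0.736 = 153926 W
P_out = 182×746 = 135772 W
Losses = P_in − P_out = 153926 − 135772 = 18154 W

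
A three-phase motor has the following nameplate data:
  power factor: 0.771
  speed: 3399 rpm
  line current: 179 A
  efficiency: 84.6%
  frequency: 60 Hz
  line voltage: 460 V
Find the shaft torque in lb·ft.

P_in = √3·V·I·cosφ = 1.732 × 460 × 179 × 0.771 = 109955 W
P_out = η·P_in = 0.846 × 109955 = 93022 W
n = 3399 rpm
ω = 2π×3399/60 = 355.9 rad/s
τ = P_out/ω = 93022/355.9 = 261.4 N·m
In lb·ft: 261.4/1.356 = 193 lb·ft

193 lb·ft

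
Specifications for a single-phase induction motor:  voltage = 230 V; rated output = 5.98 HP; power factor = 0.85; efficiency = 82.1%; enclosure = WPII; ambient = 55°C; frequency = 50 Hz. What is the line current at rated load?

27.8 A

P_out = 5.98 × 746 = 4461 W
P_in = P_out / η = 4461 / 0.821 = 5434 W
I = P_in / (V·cosφ) = 5434 / (230 × 0.85) = 27.8 A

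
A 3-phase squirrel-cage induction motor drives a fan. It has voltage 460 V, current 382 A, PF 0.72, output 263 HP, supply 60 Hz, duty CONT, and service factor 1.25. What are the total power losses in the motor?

P_in = √3·V·I·cosφ = 1.732×460×382×0.72 = 219130 W
P_out = 263×746 = 196198 W
Losses = P_in − P_out = 219130 − 196198 = 22932 W

22.9 kW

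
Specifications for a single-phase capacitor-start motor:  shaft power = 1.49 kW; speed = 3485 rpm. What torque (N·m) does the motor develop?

ω = 2π × 3485/60 = 364.9 rad/s
τ = P/ω = 1490/364.9 = 4.08 N·m

4.08 N·m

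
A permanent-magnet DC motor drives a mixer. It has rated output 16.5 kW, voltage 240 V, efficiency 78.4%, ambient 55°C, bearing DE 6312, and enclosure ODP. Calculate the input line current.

87.7 A

P_out = 16.5 kW = 16500 W
P_in = P_out / η = 16500 / 0.784 = 21046 W
I = P_in / V = 21046 / 240 = 87.7 A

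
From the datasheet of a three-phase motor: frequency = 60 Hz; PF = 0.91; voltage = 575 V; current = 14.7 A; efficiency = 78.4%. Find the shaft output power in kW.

10.4 kW

P_in = √3·V·I·cosφ = 1.732 × 575 × 14.7 × 0.91 = 13322 W
P_out = η·P_in = 0.784 × 13322 = 10444 W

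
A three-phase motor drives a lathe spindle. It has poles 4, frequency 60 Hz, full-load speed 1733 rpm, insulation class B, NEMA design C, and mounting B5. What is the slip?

n_s = 120f/p = 120×60/4 = 1800 rpm
s = (n_s − n)/n_s = (1800 − 1733)/1800 = 0.0372

3.72 %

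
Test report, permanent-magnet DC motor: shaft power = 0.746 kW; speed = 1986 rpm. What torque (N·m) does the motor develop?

ω = 2π × 1986/60 = 208 rad/s
τ = P/ω = 746/208 = 3.59 N·m

3.59 N·m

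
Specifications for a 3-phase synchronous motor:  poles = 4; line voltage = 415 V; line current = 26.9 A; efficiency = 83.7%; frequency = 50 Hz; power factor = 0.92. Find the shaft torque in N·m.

P_in = √3·V·I·cosφ = 1.732 × 415 × 26.9 × 0.92 = 17788 W
P_out = η·P_in = 0.837 × 17788 = 14889 W
n = n_s = 120×50/4 = 1500 rpm (synchronous)
ω = 2π×1500/60 = 157.1 rad/s
τ = P_out/ω = 14889/157.1 = 94.8 N·m

94.8 N·m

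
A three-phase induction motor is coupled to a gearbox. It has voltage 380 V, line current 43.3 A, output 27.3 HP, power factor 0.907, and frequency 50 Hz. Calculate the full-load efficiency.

78.8 %

P_out = 27.3 × 746 = 20366 W
P_in = √3·V_L·I_L·cosφ = 1.732 × 380 × 43.3 × 0.907 = 25848 W
η = P_out / P_in = 20366 / 25848 = 0.788 = 78.8%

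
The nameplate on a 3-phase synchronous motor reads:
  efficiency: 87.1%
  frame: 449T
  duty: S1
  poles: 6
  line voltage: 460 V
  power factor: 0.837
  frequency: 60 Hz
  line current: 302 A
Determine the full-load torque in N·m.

P_in = √3·V·I·cosφ = 1.732 × 460 × 302 × 0.837 = 201390 W
P_out = η·P_in = 0.871 × 201390 = 175411 W
n = n_s = 120×60/6 = 1200 rpm (synchronous)
ω = 2π×1200/60 = 125.7 rad/s
τ = P_out/ω = 175411/125.7 = 1400 N·m

1400 N·m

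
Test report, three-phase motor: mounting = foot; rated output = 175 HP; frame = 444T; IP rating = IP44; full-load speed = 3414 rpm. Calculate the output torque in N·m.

P_out = 175 × 746 = 130550 W
ω = 2π × 3414/60 = 357.5 rad/s
τ = P_out/ω = 130550/357.5 = 365 N·m

365 N·m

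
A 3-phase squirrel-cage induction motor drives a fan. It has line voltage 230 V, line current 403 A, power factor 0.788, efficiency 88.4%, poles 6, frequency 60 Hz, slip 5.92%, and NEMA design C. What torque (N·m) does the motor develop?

P_in = √3·V·I·cosφ = 1.732 × 230 × 403 × 0.788 = 126505 W
P_out = η·P_in = 0.884 × 126505 = 111830 W
n_s = 120×60/6 = 1200 rpm; n = 1200×(1−0.0592) = 1129 rpm
ω = 2π×1129/60 = 118.2 rad/s
τ = P_out/ω = 111830/118.2 = 946 N·m

946 N·m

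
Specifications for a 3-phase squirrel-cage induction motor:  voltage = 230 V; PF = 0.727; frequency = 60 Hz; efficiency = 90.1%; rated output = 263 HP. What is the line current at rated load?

P_out = 263 × 746 = 196198 W
P_in = P_out / η = 196198 / 0.901 = 217756 W
I_L = P_in / (√3·V_L·cosφ) = 217756 / (1.732 × 230 × 0.727) = 752 A

752 A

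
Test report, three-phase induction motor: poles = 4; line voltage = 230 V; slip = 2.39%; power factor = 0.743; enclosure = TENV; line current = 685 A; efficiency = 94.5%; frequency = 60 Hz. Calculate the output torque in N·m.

1040 N·m

P_in = √3·V·I·cosφ = 1.732 × 230 × 685 × 0.743 = 202747 W
P_out = η·P_in = 0.945 × 202747 = 191596 W
n_s = 120×60/4 = 1800 rpm; n = 1800×(1−0.0239) = 1757 rpm
ω = 2π×1757/60 = 184 rad/s
τ = P_out/ω = 191596/184 = 1040 N·m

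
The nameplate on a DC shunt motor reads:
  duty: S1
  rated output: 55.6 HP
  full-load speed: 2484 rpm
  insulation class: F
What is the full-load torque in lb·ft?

118 lb·ft

P_out = 55.6 × 746 = 41478 W
ω = 2π × 2484/60 = 260.1 rad/s
τ = P_out/ω = 41478/260.1 = 159.5 N·m
In lb·ft: 159.5/1.356 = 118 lb·ft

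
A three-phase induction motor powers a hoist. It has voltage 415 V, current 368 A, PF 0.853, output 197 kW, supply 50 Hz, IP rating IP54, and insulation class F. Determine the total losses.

28.6 kW

P_in = √3·V·I·cosφ = 1.732×415×368×0.853 = 225628 W
P_out = 197000 W
Losses = P_in − P_out = 225628 − 197000 = 28628 W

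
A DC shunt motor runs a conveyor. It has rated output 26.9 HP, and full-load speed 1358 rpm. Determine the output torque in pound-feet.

104 lb·ft

P_out = 26.9 × 746 = 20067 W
ω = 2π × 1358/60 = 142.2 rad/s
τ = P_out/ω = 20067/142.2 = 141.1 N·m
In lb·ft: 141.1/1.356 = 104 lb·ft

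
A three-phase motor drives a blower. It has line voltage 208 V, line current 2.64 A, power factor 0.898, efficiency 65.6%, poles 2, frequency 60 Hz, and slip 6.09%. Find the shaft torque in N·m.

1.58 N·m

P_in = √3·V·I·cosφ = 1.732 × 208 × 2.64 × 0.898 = 854 W
P_out = η·P_in = 0.656 × 854 = 560 W
n_s = 120×60/2 = 3600 rpm; n = 3600×(1−0.0609) = 3381 rpm
ω = 2π×3381/60 = 354.1 rad/s
τ = P_out/ω = 560/354.1 = 1.58 N·m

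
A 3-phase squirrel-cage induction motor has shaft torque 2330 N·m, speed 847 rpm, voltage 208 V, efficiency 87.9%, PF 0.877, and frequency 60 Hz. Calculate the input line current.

ω = 2π×847/60 = 88.7 rad/s; P_out = τω = 2330 × 88.7 = 206671 W
P_in = P_out / η = 206671 / 0.879 = 235121 W
I_L = P_in / (√3·V_L·cosφ) = 235121 / (1.732 × 208 × 0.877) = 744 A

744 A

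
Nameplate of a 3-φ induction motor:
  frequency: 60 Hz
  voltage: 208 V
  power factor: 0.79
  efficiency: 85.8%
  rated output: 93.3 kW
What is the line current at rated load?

P_out = 93.3 kW = 93300 W
P_in = P_out / η = 93300 / 0.858 = 108741 W
I_L = P_in / (√3·V_L·cosφ) = 108741 / (1.732 × 208 × 0.79) = 382 A

382 A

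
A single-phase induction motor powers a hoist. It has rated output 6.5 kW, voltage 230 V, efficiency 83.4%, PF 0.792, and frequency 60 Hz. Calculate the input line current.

P_out = 6.5 kW = 6500 W
P_in = P_out / η = 6500 / 0.834 = 7794 W
I = P_in / (V·cosφ) = 7794 / (230 × 0.792) = 42.8 A

42.8 A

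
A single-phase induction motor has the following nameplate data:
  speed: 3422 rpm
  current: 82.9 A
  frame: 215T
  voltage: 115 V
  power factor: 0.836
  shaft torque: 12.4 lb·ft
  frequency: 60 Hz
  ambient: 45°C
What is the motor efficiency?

75.6 %

τ = 12.4 lb·ft × 1.356 = 16.81 N·m
ω = 2π × 3422/60 = 358.4 rad/s; P_out = τω = 16.81 × 358.4 = 6025 W
P_in = V·I·cosφ = 115 × 82.9 × 0.836 = 7970 W
η = P_out / P_in = 6025 / 7970 = 0.756 = 75.6%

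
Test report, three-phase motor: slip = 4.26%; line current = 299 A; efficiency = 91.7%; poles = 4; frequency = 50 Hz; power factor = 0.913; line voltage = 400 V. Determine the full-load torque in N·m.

P_in = √3·V·I·cosφ = 1.732 × 400 × 299 × 0.913 = 189125 W
P_out = η·P_in = 0.917 × 189125 = 173428 W
n_s = 120×50/4 = 1500 rpm; n = 1500×(1−0.0426) = 1436 rpm
ω = 2π×1436/60 = 150.4 rad/s
τ = P_out/ω = 173428/150.4 = 1150 N·m

1150 N·m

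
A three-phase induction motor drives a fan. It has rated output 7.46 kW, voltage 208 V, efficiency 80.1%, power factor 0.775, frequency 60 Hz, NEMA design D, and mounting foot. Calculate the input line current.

33.4 A

P_out = 7.46 kW = 7460 W
P_in = P_out / η = 7460 / 0.801 = 9313 W
I_L = P_in / (√3·V_L·cosφ) = 9313 / (1.732 × 208 × 0.775) = 33.4 A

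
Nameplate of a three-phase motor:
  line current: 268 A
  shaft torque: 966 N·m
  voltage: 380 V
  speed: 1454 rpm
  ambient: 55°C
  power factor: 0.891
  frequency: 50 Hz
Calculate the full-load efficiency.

ω = 2π × 1454/60 = 152.3 rad/s; P_out = τω = 966 × 152.3 = 147122 W
P_in = √3·V_L·I_L·cosφ = 1.732 × 380 × 268 × 0.891 = 157161 W
η = P_out / P_in = 147122 / 157161 = 0.936 = 93.6%

93.6 %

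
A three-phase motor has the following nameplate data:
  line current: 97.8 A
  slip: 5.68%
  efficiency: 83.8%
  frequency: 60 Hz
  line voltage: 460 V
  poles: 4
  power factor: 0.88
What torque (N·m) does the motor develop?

323 N·m

P_in = √3·V·I·cosφ = 1.732 × 460 × 97.8 × 0.88 = 68569 W
P_out = η·P_in = 0.838 × 68569 = 57461 W
n_s = 120×60/4 = 1800 rpm; n = 1800×(1−0.0568) = 1698 rpm
ω = 2π×1698/60 = 177.8 rad/s
τ = P_out/ω = 57461/177.8 = 323 N·m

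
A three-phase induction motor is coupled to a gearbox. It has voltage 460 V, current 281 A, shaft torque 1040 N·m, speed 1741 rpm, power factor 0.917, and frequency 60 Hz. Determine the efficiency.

ω = 2π × 1741/60 = 182.3 rad/s; P_out = τω = 1040 × 182.3 = 189592 W
P_in = √3·V_L·I_L·cosφ = 1.732 × 460 × 281 × 0.917 = 205296 W
η = P_out / P_in = 189592 / 205296 = 0.924 = 92.4%

92.4 %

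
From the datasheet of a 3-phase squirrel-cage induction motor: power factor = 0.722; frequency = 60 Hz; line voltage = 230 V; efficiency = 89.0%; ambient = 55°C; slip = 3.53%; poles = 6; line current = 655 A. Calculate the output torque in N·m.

P_in = √3·V·I·cosφ = 1.732 × 230 × 655 × 0.722 = 188388 W
P_out = η·P_in = 0.89 × 188388 = 167665 W
n_s = 120×60/6 = 1200 rpm; n = 1200×(1−0.0353) = 1158 rpm
ω = 2π×1158/60 = 121.3 rad/s
τ = P_out/ω = 167665/121.3 = 1380 N·m

1380 N·m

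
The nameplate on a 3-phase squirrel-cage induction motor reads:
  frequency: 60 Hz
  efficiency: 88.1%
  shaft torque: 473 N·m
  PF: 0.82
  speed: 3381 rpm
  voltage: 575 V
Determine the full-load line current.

233 A

ω = 2π×3381/60 = 354.1 rad/s; P_out = τω = 473 × 354.1 = 167489 W
P_in = P_out / η = 167489 / 0.881 = 190112 W
I_L = P_in / (√3·V_L·cosφ) = 190112 / (1.732 × 575 × 0.82) = 233 A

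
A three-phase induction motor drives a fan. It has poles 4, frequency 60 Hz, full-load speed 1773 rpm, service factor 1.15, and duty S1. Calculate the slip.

n_s = 120f/p = 120×60/4 = 1800 rpm
s = (n_s − n)/n_s = (1800 − 1773)/1800 = 0.0150

1.50 %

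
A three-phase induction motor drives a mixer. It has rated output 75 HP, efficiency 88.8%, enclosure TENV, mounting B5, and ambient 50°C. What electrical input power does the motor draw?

63 kW

P_out = 75 × 746 = 55950 W
P_in = P_out/η = 55950/0.888 = 63007 W = 63 kW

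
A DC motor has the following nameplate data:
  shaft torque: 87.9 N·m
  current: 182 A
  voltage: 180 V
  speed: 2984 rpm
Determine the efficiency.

83.8 %

ω = 2π × 2984/60 = 312.5 rad/s; P_out = τω = 87.9 × 312.5 = 27469 W
P_in = V·I = 180 × 182 = 32760 W
η = P_out / P_in = 27469 / 32760 = 0.838 = 83.8%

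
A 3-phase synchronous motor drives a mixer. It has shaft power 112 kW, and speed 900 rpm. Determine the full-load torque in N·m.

ω = 2π × 900/60 = 94.25 rad/s
τ = P/ω = 112000/94.25 = 1190 N·m

1190 N·m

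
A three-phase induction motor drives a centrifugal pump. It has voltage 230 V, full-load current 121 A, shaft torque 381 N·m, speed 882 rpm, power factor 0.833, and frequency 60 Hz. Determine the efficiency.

87.6 %

ω = 2π × 882/60 = 92.36 rad/s; P_out = τω = 381 × 92.36 = 35189 W
P_in = √3·V_L·I_L·cosφ = 1.732 × 230 × 121 × 0.833 = 40152 W
η = P_out / P_in = 35189 / 40152 = 0.876 = 87.6%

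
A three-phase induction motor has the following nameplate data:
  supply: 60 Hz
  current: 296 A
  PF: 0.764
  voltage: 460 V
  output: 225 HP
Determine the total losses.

12300 W

P_in = √3·V·I·cosφ = 1.732×460×296×0.764 = 180173 W
P_out = 225×746 = 167850 W
Losses = P_in − P_out = 180173 − 167850 = 12323 W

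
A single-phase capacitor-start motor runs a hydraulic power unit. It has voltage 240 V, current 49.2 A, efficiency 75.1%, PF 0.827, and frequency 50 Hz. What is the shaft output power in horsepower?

P_in = V·I·cosφ = 240 × 49.2 × 0.827 = 9765 W
P_out = η·P_in = 0.751 × 9765 = 7334 W
= 7334/746 = 9.83 HP

9.83 HP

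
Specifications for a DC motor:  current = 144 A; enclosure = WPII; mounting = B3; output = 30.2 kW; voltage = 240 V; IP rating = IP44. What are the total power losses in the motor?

4.36 kW

P_in = V·I = 240×144 = 34560 W
P_out = 30200 W
Losses = P_in − P_out = 34560 − 30200 = 4360 W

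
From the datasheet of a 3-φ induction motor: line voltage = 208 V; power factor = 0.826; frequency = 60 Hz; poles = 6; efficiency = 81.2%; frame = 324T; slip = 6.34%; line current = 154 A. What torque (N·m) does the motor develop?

316 N·m

P_in = √3·V·I·cosφ = 1.732 × 208 × 154 × 0.826 = 45826 W
P_out = η·P_in = 0.812 × 45826 = 37211 W
n_s = 120×60/6 = 1200 rpm; n = 1200×(1−0.0634) = 1124 rpm
ω = 2π×1124/60 = 117.7 rad/s
τ = P_out/ω = 37211/117.7 = 316 N·m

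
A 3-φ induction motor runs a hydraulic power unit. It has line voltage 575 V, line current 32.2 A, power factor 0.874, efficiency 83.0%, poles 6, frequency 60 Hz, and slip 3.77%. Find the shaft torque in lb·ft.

P_in = √3·V·I·cosφ = 1.732 × 575 × 32.2 × 0.874 = 28027 W
P_out = η·P_in = 0.83 × 28027 = 23262 W
n_s = 120×60/6 = 1200 rpm; n = 1200×(1−0.0377) = 1155 rpm
ω = 2π×1155/60 = 121 rad/s
τ = P_out/ω = 23262/121 = 192.2 N·m
In lb·ft: 192.2/1.356 = 142 lb·ft

142 lb·ft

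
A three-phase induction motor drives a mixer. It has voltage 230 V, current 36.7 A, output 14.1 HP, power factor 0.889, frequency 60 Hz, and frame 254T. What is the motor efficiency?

80.9 %

P_out = 14.1 × 746 = 10519 W
P_in = √3·V_L·I_L·cosφ = 1.732 × 230 × 36.7 × 0.889 = 12997 W
η = P_out / P_in = 10519 / 12997 = 0.809 = 80.9%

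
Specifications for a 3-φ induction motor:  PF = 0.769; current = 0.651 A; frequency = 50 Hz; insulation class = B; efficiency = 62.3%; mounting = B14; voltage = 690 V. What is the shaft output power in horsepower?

0.5 HP

P_in = √3·V·I·cosφ = 1.732 × 690 × 0.651 × 0.769 = 598 W
P_out = η·P_in = 0.623 × 598 = 373 W
= 373/746 = 0.5 HP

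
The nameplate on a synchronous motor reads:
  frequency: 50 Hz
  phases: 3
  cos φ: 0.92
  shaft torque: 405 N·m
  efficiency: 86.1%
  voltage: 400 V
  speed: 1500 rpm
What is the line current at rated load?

116 A

ω = 2π×1500/60 = 157.1 rad/s; P_out = τω = 405 × 157.1 = 63626 W
P_in = P_out / η = 63626 / 0.861 = 73898 W
I_L = P_in / (√3·V_L·cosφ) = 73898 / (1.732 × 400 × 0.92) = 116 A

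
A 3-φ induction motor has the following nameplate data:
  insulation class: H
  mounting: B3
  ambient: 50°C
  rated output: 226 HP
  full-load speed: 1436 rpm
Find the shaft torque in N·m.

1120 N·m

P_out = 226 × 746 = 168596 W
ω = 2π × 1436/60 = 150.4 rad/s
τ = P_out/ω = 168596/150.4 = 1120 N·m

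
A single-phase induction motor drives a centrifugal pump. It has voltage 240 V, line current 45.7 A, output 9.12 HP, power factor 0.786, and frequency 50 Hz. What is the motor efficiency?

P_out = 9.12 × 746 = 6804 W
P_in = V·I·cosφ = 240 × 45.7 × 0.786 = 8621 W
η = P_out / P_in = 6804 / 8621 = 0.789 = 78.9%

78.9 %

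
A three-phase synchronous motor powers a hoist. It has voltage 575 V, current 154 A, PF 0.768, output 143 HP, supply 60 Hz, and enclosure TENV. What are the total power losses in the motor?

11100 W

P_in = √3·V·I·cosφ = 1.732×575×154×0.768 = 117787 W
P_out = 143×746 = 106678 W
Losses = P_in − P_out = 117787 − 106678 = 11109 W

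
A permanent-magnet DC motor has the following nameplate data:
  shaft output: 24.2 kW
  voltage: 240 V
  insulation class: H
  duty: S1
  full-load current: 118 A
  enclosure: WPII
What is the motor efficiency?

85.5 %

P_out = 24.2 kW = 24200 W
P_in = V·I = 240 × 118 = 28320 W
η = P_out / P_in = 24200 / 28320 = 0.855 = 85.5%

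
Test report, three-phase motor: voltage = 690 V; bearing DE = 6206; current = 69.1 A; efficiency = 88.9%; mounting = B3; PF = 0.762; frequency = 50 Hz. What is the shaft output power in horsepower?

P_in = √3·V·I·cosφ = 1.732 × 690 × 69.1 × 0.762 = 62926 W
P_out = η·P_in = 0.889 × 62926 = 55941 W
= 55941/746 = 75 HP

75 HP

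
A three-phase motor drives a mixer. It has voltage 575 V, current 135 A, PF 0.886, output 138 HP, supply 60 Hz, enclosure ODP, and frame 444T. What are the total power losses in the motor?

16.2 kW

P_in = √3·V·I·cosφ = 1.732×575×135×0.886 = 119120 W
P_out = 138×746 = 102948 W
Losses = P_in − P_out = 119120 − 102948 = 16172 W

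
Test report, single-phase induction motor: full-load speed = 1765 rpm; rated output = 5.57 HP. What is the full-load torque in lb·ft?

P_out = 5.57 × 746 = 4155 W
ω = 2π × 1765/60 = 184.8 rad/s
τ = P_out/ω = 4155/184.8 = 22.48 N·m
In lb·ft: 22.48/1.356 = 16.6 lb·ft

16.6 lb·ft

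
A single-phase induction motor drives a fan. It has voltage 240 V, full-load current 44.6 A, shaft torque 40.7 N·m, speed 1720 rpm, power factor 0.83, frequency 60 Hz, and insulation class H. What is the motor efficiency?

ω = 2π × 1720/60 = 180.1 rad/s; P_out = τω = 40.7 × 180.1 = 7330 W
P_in = V·I·cosφ = 240 × 44.6 × 0.83 = 8884 W
η = P_out / P_in = 7330 / 8884 = 0.825 = 82.5%

82.5 %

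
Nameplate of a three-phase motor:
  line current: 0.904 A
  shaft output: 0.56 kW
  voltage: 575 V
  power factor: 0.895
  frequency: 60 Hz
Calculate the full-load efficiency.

69.5 %

P_out = 0.56 kW = 560 W
P_in = √3·V_L·I_L·cosφ = 1.732 × 575 × 0.904 × 0.895 = 806 W
η = P_out / P_in = 560 / 806 = 0.695 = 69.5%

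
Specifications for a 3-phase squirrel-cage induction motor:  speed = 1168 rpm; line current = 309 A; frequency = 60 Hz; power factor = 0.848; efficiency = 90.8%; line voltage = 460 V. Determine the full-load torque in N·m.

1550 N·m

P_in = √3·V·I·cosφ = 1.732 × 460 × 309 × 0.848 = 208766 W
P_out = η·P_in = 0.908 × 208766 = 189560 W
n = 1168 rpm
ω = 2π×1168/60 = 122.3 rad/s
τ = P_out/ω = 189560/122.3 = 1550 N·m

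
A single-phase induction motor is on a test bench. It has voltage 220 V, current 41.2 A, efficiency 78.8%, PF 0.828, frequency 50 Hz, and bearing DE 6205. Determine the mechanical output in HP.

7.93 HP

P_in = V·I·cosφ = 220 × 41.2 × 0.828 = 7505 W
P_out = η·P_in = 0.788 × 7505 = 5914 W
= 5914/746 = 7.93 HP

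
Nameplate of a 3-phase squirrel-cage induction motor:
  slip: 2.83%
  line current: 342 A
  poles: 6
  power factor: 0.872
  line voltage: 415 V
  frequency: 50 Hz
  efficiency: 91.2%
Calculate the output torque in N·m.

P_in = √3·V·I·cosφ = 1.732 × 415 × 342 × 0.872 = 214357 W
P_out = η·P_in = 0.912 × 214357 = 195494 W
n_s = 120×50/6 = 1000 rpm; n = 1000×(1−0.0283) = 972 rpm
ω = 2π×972/60 = 101.8 rad/s
τ = P_out/ω = 195494/101.8 = 1920 N·m

1920 N·m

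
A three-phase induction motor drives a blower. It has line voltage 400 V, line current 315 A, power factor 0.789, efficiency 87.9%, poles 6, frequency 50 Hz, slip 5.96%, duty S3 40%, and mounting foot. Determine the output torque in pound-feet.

P_in = √3·V·I·cosφ = 1.732 × 400 × 315 × 0.789 = 172185 W
P_out = η·P_in = 0.879 × 172185 = 151351 W
n_s = 120×50/6 = 1000 rpm; n = 1000×(1−0.0596) = 940 rpm
ω = 2π×940/60 = 98.44 rad/s
τ = P_out/ω = 151351/98.44 = 1537 N·m
In lb·ft: 1537/1.356 = 1130 lb·ft

1130 lb·ft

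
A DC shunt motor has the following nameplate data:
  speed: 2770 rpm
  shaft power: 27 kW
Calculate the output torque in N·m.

ω = 2π × 2770/60 = 290.1 rad/s
τ = P/ω = 27000/290.1 = 93.1 N·m

93.1 N·m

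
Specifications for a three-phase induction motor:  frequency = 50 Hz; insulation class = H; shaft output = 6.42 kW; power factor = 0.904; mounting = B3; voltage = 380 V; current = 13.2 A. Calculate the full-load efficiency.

P_out = 6.42 kW = 6420 W
P_in = √3·V_L·I_L·cosφ = 1.732 × 380 × 13.2 × 0.904 = 7854 W
η = P_out / P_in = 6420 / 7854 = 0.817 = 81.7%

81.7 %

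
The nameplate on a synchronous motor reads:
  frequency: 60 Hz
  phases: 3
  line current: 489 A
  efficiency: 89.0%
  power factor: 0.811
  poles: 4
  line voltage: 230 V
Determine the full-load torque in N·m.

P_in = √3·V·I·cosφ = 1.732 × 230 × 489 × 0.811 = 157981 W
P_out = η·P_in = 0.89 × 157981 = 140603 W
n = n_s = 120×60/4 = 1800 rpm (synchronous)
ω = 2π×1800/60 = 188.5 rad/s
τ = P_out/ω = 140603/188.5 = 746 N·m

746 N·m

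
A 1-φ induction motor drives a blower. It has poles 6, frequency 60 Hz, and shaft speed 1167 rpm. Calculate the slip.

2.75 %

n_s = 120f/p = 120×60/6 = 1200 rpm
s = (n_s − n)/n_s = (1200 − 1167)/1200 = 0.0275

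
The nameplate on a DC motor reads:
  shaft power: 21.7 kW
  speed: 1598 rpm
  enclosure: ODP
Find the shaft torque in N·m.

130 N·m

ω = 2π × 1598/60 = 167.3 rad/s
τ = P/ω = 21700/167.3 = 130 N·m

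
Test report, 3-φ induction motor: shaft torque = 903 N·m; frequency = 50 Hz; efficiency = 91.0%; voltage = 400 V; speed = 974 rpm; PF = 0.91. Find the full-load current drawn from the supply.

ω = 2π×974/60 = 102 rad/s; P_out = τω = 903 × 102 = 92106 W
P_in = P_out / η = 92106 / 0.910 = 101215 W
I_L = P_in / (√3·V_L·cosφ) = 101215 / (1.732 × 400 × 0.91) = 161 A

161 A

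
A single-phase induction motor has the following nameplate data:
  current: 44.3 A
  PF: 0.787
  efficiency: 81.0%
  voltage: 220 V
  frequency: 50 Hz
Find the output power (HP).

8.33 HP

P_in = V·I·cosφ = 220 × 44.3 × 0.787 = 7670 W
P_out = η·P_in = 0.81 × 7670 = 6213 W
= 6213/746 = 8.33 HP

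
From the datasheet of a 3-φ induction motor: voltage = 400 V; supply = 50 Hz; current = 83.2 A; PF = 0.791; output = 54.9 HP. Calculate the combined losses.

4640 W

P_in = √3·V·I·cosφ = 1.732×400×83.2×0.791 = 45594 W
P_out = 54.9×746 = 40955 W
Losses = P_in − P_out = 45594 − 40955 = 4639 W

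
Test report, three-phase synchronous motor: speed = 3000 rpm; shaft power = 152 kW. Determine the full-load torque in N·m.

ω = 2π × 3000/60 = 314.2 rad/s
τ = P/ω = 152000/314.2 = 484 N·m

484 N·m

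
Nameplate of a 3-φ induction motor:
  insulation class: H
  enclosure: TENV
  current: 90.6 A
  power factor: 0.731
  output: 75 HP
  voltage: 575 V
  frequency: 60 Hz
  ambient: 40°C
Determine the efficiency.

84.8 %

P_out = 75 × 746 = 55950 W
P_in = √3·V_L·I_L·cosφ = 1.732 × 575 × 90.6 × 0.731 = 65957 W
η = P_out / P_in = 55950 / 65957 = 0.848 = 84.8%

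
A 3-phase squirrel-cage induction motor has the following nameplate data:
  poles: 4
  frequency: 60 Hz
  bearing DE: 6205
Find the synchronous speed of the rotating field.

1800 rpm

n_s = 120f/p = 120×60/4 = 1800 rpm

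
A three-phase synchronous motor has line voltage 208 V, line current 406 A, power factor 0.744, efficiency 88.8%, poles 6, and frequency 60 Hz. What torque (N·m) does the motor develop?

P_in = √3·V·I·cosφ = 1.732 × 208 × 406 × 0.744 = 108820 W
P_out = η·P_in = 0.888 × 108820 = 96632 W
n = n_s = 120×60/6 = 1200 rpm (synchronous)
ω = 2π×1200/60 = 125.7 rad/s
τ = P_out/ω = 96632/125.7 = 769 N·m

769 N·m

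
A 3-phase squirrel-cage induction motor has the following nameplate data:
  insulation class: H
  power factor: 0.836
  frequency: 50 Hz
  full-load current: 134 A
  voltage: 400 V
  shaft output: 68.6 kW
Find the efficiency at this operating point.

88.4 %

P_out = 68.6 kW = 68600 W
P_in = √3·V_L·I_L·cosφ = 1.732 × 400 × 134 × 0.836 = 77610 W
η = P_out / P_in = 68600 / 77610 = 0.884 = 88.4%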